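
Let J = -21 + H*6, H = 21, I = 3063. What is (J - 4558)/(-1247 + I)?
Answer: -4453/1816 ≈ -2.4521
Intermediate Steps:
J = 105 (J = -21 + 21*6 = -21 + 126 = 105)
(J - 4558)/(-1247 + I) = (105 - 4558)/(-1247 + 3063) = -4453/1816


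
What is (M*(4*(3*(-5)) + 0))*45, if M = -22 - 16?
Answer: 102600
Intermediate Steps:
M = -38
(M*(4*(3*(-5)) + 0))*45 = -38*(4*(3*(-5)) + 0)*45 = -38*(4*(-15) + 0)*45 = -38*(-60 + 0)*45 = -38*(-60)*45 = 2280*45 = 102600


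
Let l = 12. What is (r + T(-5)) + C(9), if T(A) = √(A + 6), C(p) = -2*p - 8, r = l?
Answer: -13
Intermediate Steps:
r = 12
C(p) = -8 - 2*p
T(A) = √(6 + A)
(r + T(-5)) + C(9) = (12 + √(6 - 5)) + (-8 - 2*9) = (12 + √1) + (-8 - 18) = (12 + 1) - 26 = 13 - 26 = -13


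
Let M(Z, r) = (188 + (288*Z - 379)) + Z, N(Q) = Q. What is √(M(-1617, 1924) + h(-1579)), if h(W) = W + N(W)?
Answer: I*√470662 ≈ 686.05*I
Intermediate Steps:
M(Z, r) = -191 + 289*Z (M(Z, r) = (188 + (-379 + 288*Z)) + Z = (-191 + 288*Z) + Z = -191 + 289*Z)
h(W) = 2*W (h(W) = W + W = 2*W)
√(M(-1617, 1924) + h(-1579)) = √((-191 + 289*(-1617)) + 2*(-1579)) = √((-191 - 467313) - 3158) = √(-467504 - 3158) = √(-470662) = I*√470662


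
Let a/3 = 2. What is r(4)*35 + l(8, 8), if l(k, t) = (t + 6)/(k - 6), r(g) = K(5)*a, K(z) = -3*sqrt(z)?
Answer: 7 - 630*sqrt(5) ≈ -1401.7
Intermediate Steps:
a = 6 (a = 3*2 = 6)
r(g) = -18*sqrt(5) (r(g) = -3*sqrt(5)*6 = -18*sqrt(5))
l(k, t) = (6 + t)/(-6 + k)
r(4)*35 + l(8, 8) = -18*sqrt(5)*35 + (6 + 8)/(-6 + 8) = -630*sqrt(5) + 14/2 = -630*sqrt(5) + (1/2)*14 = -630*sqrt(5) + 7 = 7 - 630*sqrt(5)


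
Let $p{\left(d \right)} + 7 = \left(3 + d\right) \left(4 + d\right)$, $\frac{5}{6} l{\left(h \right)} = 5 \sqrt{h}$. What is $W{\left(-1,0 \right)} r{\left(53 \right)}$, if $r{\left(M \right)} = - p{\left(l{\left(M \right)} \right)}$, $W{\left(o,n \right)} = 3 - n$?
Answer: $-5739 - 126 \sqrt{53} \approx -6656.3$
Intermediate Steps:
$l{\left(h \right)} = 6 \sqrt{h}$ ($l{\left(h \right)} = \frac{6 \cdot 5 \sqrt{h}}{5} = 6 \sqrt{h}$)
$p{\left(d \right)} = -7 + \left(3 + d\right) \left(4 + d\right)$
$r{\left(M \right)} = -5 - 42 \sqrt{M} - 36 M$ ($r{\left(M \right)} = - (5 + \left(6 \sqrt{M}\right)^{2} + 7 \cdot 6 \sqrt{M}) = - (5 + 36 M + 42 \sqrt{M}) = -5 - 42 \sqrt{M} - 36 M$)
$W{\left(-1,0 \right)} r{\left(53 \right)} = \left(3 - 0\right) \left(-5 - 42 \sqrt{53} - 1908\right) = \left(3 + 0\right) \left(-5 - 42 \sqrt{53} - 1908\right) = 3 \left(-1913 - 42 \sqrt{53}\right) = -5739 - 126 \sqrt{53}$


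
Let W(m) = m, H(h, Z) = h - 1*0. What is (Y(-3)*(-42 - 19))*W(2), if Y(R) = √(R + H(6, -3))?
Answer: -122*√3 ≈ -211.31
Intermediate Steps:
H(h, Z) = h (H(h, Z) = h + 0 = h)
Y(R) = √(6 + R) (Y(R) = √(R + 6) = √(6 + R))
(Y(-3)*(-42 - 19))*W(2) = (√(6 - 3)*(-42 - 19))*2 = (√3*(-61))*2 = -61*√3*2 = -122*√3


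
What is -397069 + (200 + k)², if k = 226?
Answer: -215593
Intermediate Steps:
-397069 + (200 + k)² = -397069 + (200 + 226)² = -397069 + 426² = -397069 + 181476 = -215593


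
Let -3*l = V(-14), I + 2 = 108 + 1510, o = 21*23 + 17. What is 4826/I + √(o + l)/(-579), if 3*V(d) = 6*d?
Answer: 2413/808 - 2*√1146/1737 ≈ 2.9474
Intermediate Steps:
V(d) = 2*d (V(d) = (6*d)/3 = 2*d)
o = 500 (o = 483 + 17 = 500)
I = 1616 (I = -2 + (108 + 1510) = -2 + 1618 = 1616)
l = 28/3 (l = -2*(-14)/3 = -⅓*(-28) = 28/3 ≈ 9.3333)
4826/I + √(o + l)/(-579) = 4826/1616 + √(500 + 28/3)/(-579) = 4826*(1/1616) + √(1528/3)*(-1/579) = 2413/808 + (2*√1146/3)*(-1/579) = 2413/808 - 2*√1146/1737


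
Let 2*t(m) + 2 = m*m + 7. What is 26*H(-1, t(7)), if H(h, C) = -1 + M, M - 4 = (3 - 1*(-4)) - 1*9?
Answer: 26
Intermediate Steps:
t(m) = 5/2 + m²/2 (t(m) = -1 + (m*m + 7)/2 = -1 + (m² + 7)/2 = -1 + (7 + m²)/2 = -1 + (7/2 + m²/2) = 5/2 + m²/2)
M = 2 (M = 4 + ((3 - 1*(-4)) - 1*9) = 4 + ((3 + 4) - 9) = 4 + (7 - 9) = 4 - 2 = 2)
H(h, C) = 1 (H(h, C) = -1 + 2 = 1)
26*H(-1, t(7)) = 26*1 = 26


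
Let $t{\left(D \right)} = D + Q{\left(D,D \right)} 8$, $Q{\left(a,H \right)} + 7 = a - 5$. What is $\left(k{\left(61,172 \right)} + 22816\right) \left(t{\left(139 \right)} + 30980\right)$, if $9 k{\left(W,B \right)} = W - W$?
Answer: $733192160$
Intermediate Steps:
$Q{\left(a,H \right)} = -12 + a$ ($Q{\left(a,H \right)} = -7 + \left(a - 5\right) = -7 + \left(-5 + a\right) = -12 + a$)
$k{\left(W,B \right)} = 0$ ($k{\left(W,B \right)} = \frac{W - W}{9} = \frac{1}{9} \cdot 0 = 0$)
$t{\left(D \right)} = -96 + 9 D$ ($t{\left(D \right)} = D + \left(-12 + D\right) 8 = D + \left(-96 + 8 D\right) = -96 + 9 D$)
$\left(k{\left(61,172 \right)} + 22816\right) \left(t{\left(139 \right)} + 30980\right) = \left(0 + 22816\right) \left(\left(-96 + 9 \cdot 139\right) + 30980\right) = 22816 \left(\left(-96 + 1251\right) + 30980\right) = 22816 \left(1155 + 30980\right) = 22816 \cdot 32135 = 733192160$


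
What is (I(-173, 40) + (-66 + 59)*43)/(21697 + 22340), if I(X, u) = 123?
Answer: -178/44037 ≈ -0.0040421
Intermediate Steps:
(I(-173, 40) + (-66 + 59)*43)/(21697 + 22340) = (123 + (-66 + 59)*43)/(21697 + 22340) = (123 - 7*43)/44037 = (123 - 301)*(1/44037) = -178*1/44037 = -178/44037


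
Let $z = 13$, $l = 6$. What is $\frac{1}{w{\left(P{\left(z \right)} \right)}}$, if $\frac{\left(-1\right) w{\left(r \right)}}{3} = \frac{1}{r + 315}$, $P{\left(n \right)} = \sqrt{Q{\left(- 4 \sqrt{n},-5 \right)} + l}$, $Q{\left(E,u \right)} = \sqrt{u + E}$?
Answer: $-105 - \frac{\sqrt{6 + i \sqrt{5 + 4 \sqrt{13}}}}{3} \approx -105.86 - 0.2833 i$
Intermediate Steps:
$Q{\left(E,u \right)} = \sqrt{E + u}$
$P{\left(n \right)} = \sqrt{6 + \sqrt{-5 - 4 \sqrt{n}}}$ ($P{\left(n \right)} = \sqrt{\sqrt{- 4 \sqrt{n} - 5} + 6} = \sqrt{\sqrt{-5 - 4 \sqrt{n}} + 6} = \sqrt{6 + \sqrt{-5 - 4 \sqrt{n}}}$)
$w{\left(r \right)} = - \frac{3}{315 + r}$ ($w{\left(r \right)} = - \frac{3}{r + 315} = - \frac{3}{315 + r}$)
$\frac{1}{w{\left(P{\left(z \right)} \right)}} = \frac{1}{\left(-3\right) \frac{1}{315 + \sqrt{6 + \sqrt{-5 - 4 \sqrt{13}}}}} = -105 - \frac{\sqrt{6 + \sqrt{-5 - 4 \sqrt{13}}}}{3}$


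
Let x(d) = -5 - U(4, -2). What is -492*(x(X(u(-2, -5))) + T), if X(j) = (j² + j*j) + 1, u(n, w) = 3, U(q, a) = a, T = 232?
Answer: -112668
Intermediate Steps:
X(j) = 1 + 2*j² (X(j) = (j² + j²) + 1 = 2*j² + 1 = 1 + 2*j²)
x(d) = -3 (x(d) = -5 - 1*(-2) = -5 + 2 = -3)
-492*(x(X(u(-2, -5))) + T) = -492*(-3 + 232) = -492*229 = -112668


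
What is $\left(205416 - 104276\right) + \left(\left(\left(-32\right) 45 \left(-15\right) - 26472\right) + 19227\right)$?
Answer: $115495$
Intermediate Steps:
$\left(205416 - 104276\right) + \left(\left(\left(-32\right) 45 \left(-15\right) - 26472\right) + 19227\right) = \left(205416 - 104276\right) + \left(\left(\left(-1440\right) \left(-15\right) - 26472\right) + 19227\right) = \left(205416 - 104276\right) + \left(\left(21600 - 26472\right) + 19227\right) = 101140 + \left(-4872 + 19227\right) = 101140 + 14355 = 115495$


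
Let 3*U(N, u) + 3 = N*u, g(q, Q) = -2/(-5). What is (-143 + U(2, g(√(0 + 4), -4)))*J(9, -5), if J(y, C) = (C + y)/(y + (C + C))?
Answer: 8624/15 ≈ 574.93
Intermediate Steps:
J(y, C) = (C + y)/(y + 2*C)
g(q, Q) = ⅖ (g(q, Q) = -2*(-⅕) = ⅖)
U(N, u) = -1 + N*u/3 (U(N, u) = -1 + (N*u)/3 = -1 + N*u/3)
(-143 + U(2, g(√(0 + 4), -4)))*J(9, -5) = (-143 + (-1 + (⅓)*2*(⅖)))*((-5 + 9)/(9 + 2*(-5))) = (-143 + (-1 + 4/15))*(4/(9 - 10)) = (-143 - 11/15)*(4/(-1)) = -(-2156)*4/15 = -2156/15*(-4) = 8624/15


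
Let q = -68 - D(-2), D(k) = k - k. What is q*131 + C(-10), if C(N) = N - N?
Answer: -8908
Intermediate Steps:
C(N) = 0
D(k) = 0
q = -68 (q = -68 - 1*0 = -68 + 0 = -68)
q*131 + C(-10) = -68*131 + 0 = -8908 + 0 = -8908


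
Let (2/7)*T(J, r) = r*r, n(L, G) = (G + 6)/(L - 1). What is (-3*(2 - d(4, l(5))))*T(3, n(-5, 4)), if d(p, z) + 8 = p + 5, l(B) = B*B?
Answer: -175/6 ≈ -29.167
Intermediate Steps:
l(B) = B²
d(p, z) = -3 + p (d(p, z) = -8 + (p + 5) = -8 + (5 + p) = -3 + p)
n(L, G) = (6 + G)/(-1 + L)
T(J, r) = 7*r²/2 (T(J, r) = 7*(r*r)/2 = 7*r²/2)
(-3*(2 - d(4, l(5))))*T(3, n(-5, 4)) = (-3*(2 - (-3 + 4)))*(7*((6 + 4)/(-1 - 5))²/2) = (-3*(2 - 1*1))*(7*(10/(-6))²/2) = (-3*(2 - 1))*(7*(-⅙*10)²/2) = (-3*1)*(7*(-5/3)²/2) = -21*25/(2*9) = -3*175/18 = -175/6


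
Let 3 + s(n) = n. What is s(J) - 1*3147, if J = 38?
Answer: -3112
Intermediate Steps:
s(n) = -3 + n
s(J) - 1*3147 = (-3 + 38) - 1*3147 = 35 - 3147 = -3112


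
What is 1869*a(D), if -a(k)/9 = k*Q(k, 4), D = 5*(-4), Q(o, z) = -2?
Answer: -672840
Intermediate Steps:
D = -20
a(k) = 18*k (a(k) = -9*k*(-2) = -(-18)*k = 18*k)
1869*a(D) = 1869*(18*(-20)) = 1869*(-360) = -672840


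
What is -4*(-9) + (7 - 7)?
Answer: 36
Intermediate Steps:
-4*(-9) + (7 - 7) = 36 + 0 = 36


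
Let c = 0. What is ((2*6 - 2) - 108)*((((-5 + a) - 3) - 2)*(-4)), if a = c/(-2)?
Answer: -3920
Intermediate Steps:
a = 0 (a = 0/(-2) = 0*(-1/2) = 0)
((2*6 - 2) - 108)*((((-5 + a) - 3) - 2)*(-4)) = ((2*6 - 2) - 108)*((((-5 + 0) - 3) - 2)*(-4)) = ((12 - 2) - 108)*(((-5 - 3) - 2)*(-4)) = (10 - 108)*((-8 - 2)*(-4)) = -(-980)*(-4) = -98*40 = -3920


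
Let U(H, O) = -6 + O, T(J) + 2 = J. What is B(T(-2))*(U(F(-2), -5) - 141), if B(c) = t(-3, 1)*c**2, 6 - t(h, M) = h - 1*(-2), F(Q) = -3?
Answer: -17024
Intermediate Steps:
T(J) = -2 + J
t(h, M) = 4 - h (t(h, M) = 6 - (h - 1*(-2)) = 6 - (h + 2) = 6 - (2 + h) = 6 + (-2 - h) = 4 - h)
B(c) = 7*c**2 (B(c) = (4 - 1*(-3))*c**2 = (4 + 3)*c**2 = 7*c**2)
B(T(-2))*(U(F(-2), -5) - 141) = (7*(-2 - 2)**2)*((-6 - 5) - 141) = (7*(-4)**2)*(-11 - 141) = (7*16)*(-152) = 112*(-152) = -17024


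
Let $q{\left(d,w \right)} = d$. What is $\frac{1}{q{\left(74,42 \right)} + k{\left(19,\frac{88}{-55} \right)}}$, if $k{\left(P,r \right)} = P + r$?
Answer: $\frac{5}{457} \approx 0.010941$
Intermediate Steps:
$\frac{1}{q{\left(74,42 \right)} + k{\left(19,\frac{88}{-55} \right)}} = \frac{1}{74 + \left(19 + \frac{88}{-55}\right)} = \frac{1}{74 + \left(19 + 88 \left(- \frac{1}{55}\right)\right)} = \frac{1}{74 + \left(19 - \frac{8}{5}\right)} = \frac{1}{74 + \frac{87}{5}} = \frac{1}{\frac{457}{5}} = \frac{5}{457}$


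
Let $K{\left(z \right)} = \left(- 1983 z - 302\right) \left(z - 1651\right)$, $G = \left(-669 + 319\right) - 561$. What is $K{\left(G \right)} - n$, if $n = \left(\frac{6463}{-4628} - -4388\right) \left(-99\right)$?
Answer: $- \frac{21414118410597}{4628} \approx -4.6271 \cdot 10^{9}$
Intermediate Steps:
$G = -911$ ($G = -350 - 561 = -911$)
$K{\left(z \right)} = \left(-1651 + z\right) \left(-302 - 1983 z\right)$ ($K{\left(z \right)} = \left(-302 - 1983 z\right) \left(-1651 + z\right) = \left(-1651 + z\right) \left(-302 - 1983 z\right)$)
$n = - \frac{2009818899}{4628}$ ($n = \left(6463 \left(- \frac{1}{4628}\right) + 4388\right) \left(-99\right) = \left(- \frac{6463}{4628} + 4388\right) \left(-99\right) = \frac{20301201}{4628} \left(-99\right) = - \frac{2009818899}{4628} \approx -4.3427 \cdot 10^{5}$)
$K{\left(G \right)} - n = \left(498602 - 1983 \left(-911\right)^{2} + 3273631 \left(-911\right)\right) - - \frac{2009818899}{4628} = \left(498602 - 1645733343 - 2982277841\right) + \frac{2009818899}{4628} = -4627512582 + \frac{2009818899}{4628} = - \frac{21414118410597}{4628}$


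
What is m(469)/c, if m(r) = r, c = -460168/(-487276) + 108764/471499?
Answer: 26938204703389/67491709674 ≈ 399.13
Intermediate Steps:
c = 67491709674/57437536681 (c = -460168*(-1/487276) + 108764*(1/471499) = 115042/121819 + 108764/471499 = 67491709674/57437536681 ≈ 1.1750)
m(469)/c = 469/(67491709674/57437536681) = 469*(57437536681/67491709674) = 26938204703389/67491709674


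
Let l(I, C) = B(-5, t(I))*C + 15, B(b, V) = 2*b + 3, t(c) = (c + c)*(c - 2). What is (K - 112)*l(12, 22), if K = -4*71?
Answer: 55044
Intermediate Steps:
t(c) = 2*c*(-2 + c) (t(c) = (2*c)*(-2 + c) = 2*c*(-2 + c))
B(b, V) = 3 + 2*b
l(I, C) = 15 - 7*C (l(I, C) = (3 + 2*(-5))*C + 15 = (3 - 10)*C + 15 = -7*C + 15 = 15 - 7*C)
K = -284
(K - 112)*l(12, 22) = (-284 - 112)*(15 - 7*22) = -396*(15 - 154) = -396*(-139) = 55044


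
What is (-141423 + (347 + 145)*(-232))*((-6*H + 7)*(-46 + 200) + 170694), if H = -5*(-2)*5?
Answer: -32092059324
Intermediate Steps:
H = 50 (H = 10*5 = 50)
(-141423 + (347 + 145)*(-232))*((-6*H + 7)*(-46 + 200) + 170694) = (-141423 + (347 + 145)*(-232))*((-6*50 + 7)*(-46 + 200) + 170694) = (-141423 + 492*(-232))*((-300 + 7)*154 + 170694) = (-141423 - 114144)*(-293*154 + 170694) = -255567*(-45122 + 170694) = -255567*125572 = -32092059324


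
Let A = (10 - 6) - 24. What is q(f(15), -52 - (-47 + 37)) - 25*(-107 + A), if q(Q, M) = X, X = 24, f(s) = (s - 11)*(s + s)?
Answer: 3199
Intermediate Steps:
f(s) = 2*s*(-11 + s) (f(s) = (-11 + s)*(2*s) = 2*s*(-11 + s))
A = -20 (A = 4 - 24 = -20)
q(Q, M) = 24
q(f(15), -52 - (-47 + 37)) - 25*(-107 + A) = 24 - 25*(-107 - 20) = 24 - 25*(-127) = 24 + 3175 = 3199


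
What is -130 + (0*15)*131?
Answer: -130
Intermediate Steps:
-130 + (0*15)*131 = -130 + 0*131 = -130 + 0 = -130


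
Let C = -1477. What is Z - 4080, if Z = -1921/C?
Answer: -6024239/1477 ≈ -4078.7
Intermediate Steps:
Z = 1921/1477 (Z = -1921/(-1477) = -1921*(-1/1477) = 1921/1477 ≈ 1.3006)
Z - 4080 = 1921/1477 - 4080 = -6024239/1477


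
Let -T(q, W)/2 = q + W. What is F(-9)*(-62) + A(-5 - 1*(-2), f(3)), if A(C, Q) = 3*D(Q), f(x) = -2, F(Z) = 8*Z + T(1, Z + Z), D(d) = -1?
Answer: 2353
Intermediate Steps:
T(q, W) = -2*W - 2*q (T(q, W) = -2*(q + W) = -2*(W + q) = -2*W - 2*q)
F(Z) = -2 + 4*Z (F(Z) = 8*Z + (-2*(Z + Z) - 2*1) = 8*Z + (-4*Z - 2) = 8*Z + (-2 - 4*Z) = -2 + 4*Z)
A(C, Q) = -3 (A(C, Q) = 3*(-1) = -3)
F(-9)*(-62) + A(-5 - 1*(-2), f(3)) = (-2 + 4*(-9))*(-62) - 3 = (-2 - 36)*(-62) - 3 = -38*(-62) - 3 = 2356 - 3 = 2353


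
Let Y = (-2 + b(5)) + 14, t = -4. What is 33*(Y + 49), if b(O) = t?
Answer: 1881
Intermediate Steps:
b(O) = -4
Y = 8 (Y = (-2 - 4) + 14 = -6 + 14 = 8)
33*(Y + 49) = 33*(8 + 49) = 33*57 = 1881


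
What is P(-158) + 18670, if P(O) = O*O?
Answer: 43634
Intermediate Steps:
P(O) = O²
P(-158) + 18670 = (-158)² + 18670 = 24964 + 18670 = 43634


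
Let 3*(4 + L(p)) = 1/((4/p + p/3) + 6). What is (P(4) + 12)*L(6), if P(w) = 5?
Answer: -1751/26 ≈ -67.346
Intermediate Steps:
L(p) = -4 + 1/(3*(6 + 4/p + p/3)) (L(p) = -4 + 1/(3*((4/p + p/3) + 6)) = -4 + 1/(3*(6 + 4/p + p/3)))
(P(4) + 12)*L(6) = (5 + 12)*((-48 - 71*6 - 4*6²)/(12 + 6² + 18*6)) = 17*((-48 - 426 - 4*36)/(12 + 36 + 108)) = 17*((-48 - 426 - 144)/156) = 17*((1/156)*(-618)) = 17*(-103/26) = -1751/26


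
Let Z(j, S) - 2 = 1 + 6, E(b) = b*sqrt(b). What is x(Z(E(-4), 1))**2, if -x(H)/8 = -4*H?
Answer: 82944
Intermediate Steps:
E(b) = b**(3/2)
Z(j, S) = 9 (Z(j, S) = 2 + (1 + 6) = 2 + 7 = 9)
x(H) = 32*H (x(H) = -(-32)*H = 32*H)
x(Z(E(-4), 1))**2 = (32*9)**2 = 288**2 = 82944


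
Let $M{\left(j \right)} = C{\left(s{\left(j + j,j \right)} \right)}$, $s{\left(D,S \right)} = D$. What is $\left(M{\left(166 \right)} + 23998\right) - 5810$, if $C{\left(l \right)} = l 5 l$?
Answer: $569308$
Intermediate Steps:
$C{\left(l \right)} = 5 l^{2}$ ($C{\left(l \right)} = 5 l l = 5 l^{2}$)
$M{\left(j \right)} = 20 j^{2}$ ($M{\left(j \right)} = 5 \left(j + j\right)^{2} = 5 \left(2 j\right)^{2} = 5 \cdot 4 j^{2} = 20 j^{2}$)
$\left(M{\left(166 \right)} + 23998\right) - 5810 = \left(20 \cdot 166^{2} + 23998\right) - 5810 = \left(20 \cdot 27556 + 23998\right) - 5810 = \left(551120 + 23998\right) - 5810 = 575118 - 5810 = 569308$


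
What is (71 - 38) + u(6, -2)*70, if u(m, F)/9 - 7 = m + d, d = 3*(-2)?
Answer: 4443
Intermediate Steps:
d = -6
u(m, F) = 9 + 9*m (u(m, F) = 63 + 9*(m - 6) = 63 + 9*(-6 + m) = 63 + (-54 + 9*m) = 9 + 9*m)
(71 - 38) + u(6, -2)*70 = (71 - 38) + (9 + 9*6)*70 = 33 + (9 + 54)*70 = 33 + 63*70 = 33 + 4410 = 4443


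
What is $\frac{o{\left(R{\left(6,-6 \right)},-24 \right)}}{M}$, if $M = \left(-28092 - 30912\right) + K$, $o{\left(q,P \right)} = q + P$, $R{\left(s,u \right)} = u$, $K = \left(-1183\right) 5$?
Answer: $\frac{30}{64919} \approx 0.00046211$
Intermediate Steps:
$K = -5915$
$o{\left(q,P \right)} = P + q$
$M = -64919$ ($M = \left(-28092 - 30912\right) - 5915 = -59004 - 5915 = -64919$)
$\frac{o{\left(R{\left(6,-6 \right)},-24 \right)}}{M} = \frac{-24 - 6}{-64919} = \left(-30\right) \left(- \frac{1}{64919}\right) = \frac{30}{64919}$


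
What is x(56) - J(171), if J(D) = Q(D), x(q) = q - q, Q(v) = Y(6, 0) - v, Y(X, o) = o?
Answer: 171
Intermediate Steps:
Q(v) = -v (Q(v) = 0 - v = -v)
x(q) = 0
J(D) = -D
x(56) - J(171) = 0 - (-1)*171 = 0 - 1*(-171) = 0 + 171 = 171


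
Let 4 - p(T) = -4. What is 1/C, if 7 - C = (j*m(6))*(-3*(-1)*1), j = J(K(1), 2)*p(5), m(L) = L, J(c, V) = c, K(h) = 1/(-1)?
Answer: 1/151 ≈ 0.0066225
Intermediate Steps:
K(h) = -1 (K(h) = 1*(-1) = -1)
p(T) = 8 (p(T) = 4 - 1*(-4) = 4 + 4 = 8)
j = -8 (j = -1*8 = -8)
C = 151 (C = 7 - (-8*6)*-3*(-1)*1 = 7 - (-48)*3*1 = 7 - (-48)*3 = 7 - 1*(-144) = 7 + 144 = 151)
1/C = 1/151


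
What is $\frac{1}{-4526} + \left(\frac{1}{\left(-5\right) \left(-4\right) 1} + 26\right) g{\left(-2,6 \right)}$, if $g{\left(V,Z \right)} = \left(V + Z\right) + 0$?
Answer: $\frac{2358041}{22630} \approx 104.2$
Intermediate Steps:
$g{\left(V,Z \right)} = V + Z$
$\frac{1}{-4526} + \left(\frac{1}{\left(-5\right) \left(-4\right) 1} + 26\right) g{\left(-2,6 \right)} = \frac{1}{-4526} + \left(\frac{1}{\left(-5\right) \left(-4\right) 1} + 26\right) \left(-2 + 6\right) = - \frac{1}{4526} + \left(\frac{1}{20 \cdot 1} + 26\right) 4 = - \frac{1}{4526} + \left(\frac{1}{20} + 26\right) 4 = - \frac{1}{4526} + \frac{521}{20} \cdot 4 = - \frac{1}{4526} + \frac{521}{5} = \frac{2358041}{22630}$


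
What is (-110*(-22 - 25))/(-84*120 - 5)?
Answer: -1034/2017 ≈ -0.51264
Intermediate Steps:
(-110*(-22 - 25))/(-84*120 - 5) = (-110*(-47))/(-10080 - 5) = 5170/(-10085) = 5170*(-1/10085) = -1034/2017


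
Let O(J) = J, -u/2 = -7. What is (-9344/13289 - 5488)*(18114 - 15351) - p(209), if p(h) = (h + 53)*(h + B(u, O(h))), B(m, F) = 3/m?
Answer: -1415819447227/93023 ≈ -1.5220e+7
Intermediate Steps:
u = 14 (u = -2*(-7) = 14)
p(h) = (53 + h)*(3/14 + h) (p(h) = (h + 53)*(h + 3/14) = (53 + h)*(h + 3*(1/14)) = (53 + h)*(h + 3/14) = (53 + h)*(3/14 + h))
(-9344/13289 - 5488)*(18114 - 15351) - p(209) = (-9344/13289 - 5488)*(18114 - 15351) - (159/14 + 209² + (745/14)*209) = (-9344*1/13289 - 5488)*2763 - (159/14 + 43681 + 155705/14) = (-9344/13289 - 5488)*2763 - 1*383699/7 = -72939376/13289*2763 - 383699/7 = -201531495888/13289 - 383699/7 = -1415819447227/93023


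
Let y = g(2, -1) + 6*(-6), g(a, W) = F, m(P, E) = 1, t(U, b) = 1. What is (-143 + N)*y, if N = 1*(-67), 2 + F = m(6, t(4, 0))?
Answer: 7770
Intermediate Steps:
F = -1 (F = -2 + 1 = -1)
g(a, W) = -1
N = -67
y = -37 (y = -1 + 6*(-6) = -1 - 36 = -37)
(-143 + N)*y = (-143 - 67)*(-37) = -210*(-37) = 7770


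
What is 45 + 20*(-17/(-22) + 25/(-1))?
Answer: -4835/11 ≈ -439.55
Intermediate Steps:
45 + 20*(-17/(-22) + 25/(-1)) = 45 + 20*(-17*(-1/22) + 25*(-1)) = 45 + 20*(17/22 - 25) = 45 + 20*(-533/22) = 45 - 5330/11 = -4835/11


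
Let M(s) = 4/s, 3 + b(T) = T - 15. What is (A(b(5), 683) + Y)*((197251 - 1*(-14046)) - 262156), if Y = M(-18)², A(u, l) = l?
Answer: -312652877/9 ≈ -3.4739e+7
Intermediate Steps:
b(T) = -18 + T (b(T) = -3 + (T - 15) = -3 + (-15 + T) = -18 + T)
Y = 4/81 (Y = (4/(-18))² = (4*(-1/18))² = (-2/9)² = 4/81 ≈ 0.049383)
(A(b(5), 683) + Y)*((197251 - 1*(-14046)) - 262156) = (683 + 4/81)*((197251 - 1*(-14046)) - 262156) = 55327*((197251 + 14046) - 262156)/81 = 55327*(211297 - 262156)/81 = (55327/81)*(-50859) = -312652877/9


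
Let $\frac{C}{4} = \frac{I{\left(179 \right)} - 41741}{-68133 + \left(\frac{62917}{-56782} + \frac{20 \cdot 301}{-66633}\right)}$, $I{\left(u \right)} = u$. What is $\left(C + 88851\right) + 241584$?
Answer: $\frac{12169042611062609079}{36827069628557} \approx 3.3044 \cdot 10^{5}$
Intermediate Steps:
$C = \frac{89858350376784}{36827069628557}$ ($C = 4 \frac{179 - 41741}{-68133 + \left(\frac{62917}{-56782} + \frac{20 \cdot 301}{-66633}\right)} = 4 \left(- \frac{41562}{-68133 + \left(62917 \left(- \frac{1}{56782}\right) + 6020 \left(- \frac{1}{66633}\right)\right)}\right) = 4 \left(- \frac{41562}{-68133 - \frac{647739443}{540507858}}\right) = 4 \left(- \frac{41562}{- \frac{36827069628557}{540507858}}\right) = 4 \left(\left(-41562\right) \left(- \frac{540507858}{36827069628557}\right)\right) = 4 \cdot \frac{22464587594196}{36827069628557} = \frac{89858350376784}{36827069628557} \approx 2.44$)
$\left(C + 88851\right) + 241584 = \left(\frac{89858350376784}{36827069628557} + 88851\right) + 241584 = \frac{3272211821917294791}{36827069628557} + 241584 = \frac{12169042611062609079}{36827069628557}$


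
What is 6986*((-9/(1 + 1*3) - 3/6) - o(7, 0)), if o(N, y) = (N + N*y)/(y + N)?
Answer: -52395/2 ≈ -26198.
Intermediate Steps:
o(N, y) = (N + N*y)/(N + y)
6986*((-9/(1 + 1*3) - 3/6) - o(7, 0)) = 6986*((-9/(1 + 1*3) - 3/6) - 7*(1 + 0)/(7 + 0)) = 6986*((-9/(1 + 3) - 3*1/6) - 7/7) = 6986*((-9/4 - 1/2) - 7/7) = 6986*((-9*1/4 - 1/2) - 1*1) = 6986*((-9/4 - 1/2) - 1) = 6986*(-11/4 - 1) = 6986*(-15/4) = -52395/2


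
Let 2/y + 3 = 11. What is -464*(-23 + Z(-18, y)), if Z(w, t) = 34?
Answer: -5104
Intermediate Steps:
y = 1/4 (y = 2/(-3 + 11) = 2/8 = 2*(1/8) = 1/4 ≈ 0.25000)
-464*(-23 + Z(-18, y)) = -464*(-23 + 34) = -464*11 = -5104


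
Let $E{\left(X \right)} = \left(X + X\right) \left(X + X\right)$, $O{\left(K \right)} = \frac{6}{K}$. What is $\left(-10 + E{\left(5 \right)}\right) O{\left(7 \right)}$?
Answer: $\frac{540}{7} \approx 77.143$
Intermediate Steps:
$E{\left(X \right)} = 4 X^{2}$ ($E{\left(X \right)} = 2 X 2 X = 4 X^{2}$)
$\left(-10 + E{\left(5 \right)}\right) O{\left(7 \right)} = \left(-10 + 4 \cdot 5^{2}\right) \frac{6}{7} = \left(-10 + 4 \cdot 25\right) 6 \cdot \frac{1}{7} = \left(-10 + 100\right) \frac{6}{7} = 90 \cdot \frac{6}{7} = \frac{540}{7}$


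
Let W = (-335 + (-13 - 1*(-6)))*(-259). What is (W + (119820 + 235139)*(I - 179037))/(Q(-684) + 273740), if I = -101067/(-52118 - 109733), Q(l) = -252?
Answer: -223602378843237/962267528 ≈ -2.3237e+5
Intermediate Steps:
W = 88578 (W = (-335 + (-13 + 6))*(-259) = (-335 - 7)*(-259) = -342*(-259) = 88578)
I = 101067/161851 (I = -101067/(-161851) = -101067*(-1/161851) = 101067/161851 ≈ 0.62444)
(W + (119820 + 235139)*(I - 179037))/(Q(-684) + 273740) = (88578 + (119820 + 235139)*(101067/161851 - 179037))/(-252 + 273740) = (88578 + 354959*(-28977216420/161851))/273488 = (88578 - 447205381009860/7037)*(1/273488) = -447204757686474/7037*1/273488 = -223602378843237/962267528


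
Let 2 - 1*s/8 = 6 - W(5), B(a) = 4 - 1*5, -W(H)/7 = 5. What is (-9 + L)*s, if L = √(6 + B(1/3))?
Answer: 2808 - 312*√5 ≈ 2110.3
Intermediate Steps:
W(H) = -35 (W(H) = -7*5 = -35)
B(a) = -1 (B(a) = 4 - 5 = -1)
L = √5 (L = √(6 - 1) = √5 ≈ 2.2361)
s = -312 (s = 16 - 8*(6 - 1*(-35)) = 16 - 8*(6 + 35) = 16 - 8*41 = 16 - 328 = -312)
(-9 + L)*s = (-9 + √5)*(-312) = 2808 - 312*√5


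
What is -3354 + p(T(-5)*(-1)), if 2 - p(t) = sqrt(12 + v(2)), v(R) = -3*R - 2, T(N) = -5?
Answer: -3354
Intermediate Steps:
v(R) = -2 - 3*R
p(t) = 0 (p(t) = 2 - sqrt(12 + (-2 - 3*2)) = 2 - sqrt(12 + (-2 - 6)) = 2 - sqrt(12 - 8) = 2 - sqrt(4) = 2 - 1*2 = 2 - 2 = 0)
-3354 + p(T(-5)*(-1)) = -3354 + 0 = -3354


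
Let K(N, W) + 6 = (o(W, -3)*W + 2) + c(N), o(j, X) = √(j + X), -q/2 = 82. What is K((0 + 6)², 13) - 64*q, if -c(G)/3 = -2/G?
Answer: 62953/6 + 13*√10 ≈ 10533.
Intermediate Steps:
q = -164 (q = -2*82 = -164)
o(j, X) = √(X + j)
c(G) = 6/G (c(G) = -(-6)/G = 6/G)
K(N, W) = -4 + 6/N + W*√(-3 + W) (K(N, W) = -6 + ((√(-3 + W)*W + 2) + 6/N) = -6 + ((W*√(-3 + W) + 2) + 6/N) = -6 + ((2 + W*√(-3 + W)) + 6/N) = -6 + (2 + 6/N + W*√(-3 + W)) = -4 + 6/N + W*√(-3 + W))
K((0 + 6)², 13) - 64*q = (-4 + 6/((0 + 6)²) + 13*√(-3 + 13)) - 64*(-164) = (-4 + 6/(6²) + 13*√10) + 10496 = (-4 + 6/36 + 13*√10) + 10496 = (-4 + 6*(1/36) + 13*√10) + 10496 = (-4 + ⅙ + 13*√10) + 10496 = (-23/6 + 13*√10) + 10496 = 62953/6 + 13*√10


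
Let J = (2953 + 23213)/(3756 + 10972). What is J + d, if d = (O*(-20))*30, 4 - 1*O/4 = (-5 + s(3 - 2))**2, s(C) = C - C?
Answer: 53022669/1052 ≈ 50402.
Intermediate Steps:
s(C) = 0
O = -84 (O = 16 - 4*(-5 + 0)**2 = 16 - 4*(-5)**2 = 16 - 4*25 = 16 - 100 = -84)
J = 1869/1052 (J = 26166/14728 = 26166*(1/14728) = 1869/1052 ≈ 1.7766)
d = 50400 (d = -84*(-20)*30 = 1680*30 = 50400)
J + d = 1869/1052 + 50400 = 53022669/1052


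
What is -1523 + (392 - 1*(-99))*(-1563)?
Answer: -768956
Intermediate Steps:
-1523 + (392 - 1*(-99))*(-1563) = -1523 + (392 + 99)*(-1563) = -1523 + 491*(-1563) = -1523 - 767433 = -768956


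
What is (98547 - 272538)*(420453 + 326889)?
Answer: -130030781922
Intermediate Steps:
(98547 - 272538)*(420453 + 326889) = -173991*747342 = -130030781922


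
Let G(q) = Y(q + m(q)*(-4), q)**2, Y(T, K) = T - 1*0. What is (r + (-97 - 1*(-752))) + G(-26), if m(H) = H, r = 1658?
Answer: 8397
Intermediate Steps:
Y(T, K) = T (Y(T, K) = T + 0 = T)
G(q) = 9*q**2 (G(q) = (q + q*(-4))**2 = (q - 4*q)**2 = (-3*q)**2 = 9*q**2)
(r + (-97 - 1*(-752))) + G(-26) = (1658 + (-97 - 1*(-752))) + 9*(-26)**2 = (1658 + (-97 + 752)) + 9*676 = (1658 + 655) + 6084 = 2313 + 6084 = 8397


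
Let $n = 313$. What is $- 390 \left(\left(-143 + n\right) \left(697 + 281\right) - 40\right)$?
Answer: $-64825800$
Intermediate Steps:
$- 390 \left(\left(-143 + n\right) \left(697 + 281\right) - 40\right) = - 390 \left(\left(-143 + 313\right) \left(697 + 281\right) - 40\right) = - 390 \left(170 \cdot 978 - 40\right) = - 390 \left(166260 - 40\right) = \left(-390\right) 166220 = -64825800$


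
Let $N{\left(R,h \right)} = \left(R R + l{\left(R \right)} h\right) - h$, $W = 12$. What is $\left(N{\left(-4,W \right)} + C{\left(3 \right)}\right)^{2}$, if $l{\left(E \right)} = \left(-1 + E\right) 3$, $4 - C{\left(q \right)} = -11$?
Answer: $25921$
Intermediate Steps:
$C{\left(q \right)} = 15$ ($C{\left(q \right)} = 4 - -11 = 4 + 11 = 15$)
$l{\left(E \right)} = -3 + 3 E$
$N{\left(R,h \right)} = R^{2} - h + h \left(-3 + 3 R\right)$ ($N{\left(R,h \right)} = \left(R R + \left(-3 + 3 R\right) h\right) - h = \left(R^{2} + h \left(-3 + 3 R\right)\right) - h = R^{2} - h + h \left(-3 + 3 R\right)$)
$\left(N{\left(-4,W \right)} + C{\left(3 \right)}\right)^{2} = \left(\left(\left(-4\right)^{2} - 12 + 3 \cdot 12 \left(-1 - 4\right)\right) + 15\right)^{2} = \left(\left(16 - 12 + 3 \cdot 12 \left(-5\right)\right) + 15\right)^{2} = \left(\left(16 - 12 - 180\right) + 15\right)^{2} = \left(-176 + 15\right)^{2} = \left(-161\right)^{2} = 25921$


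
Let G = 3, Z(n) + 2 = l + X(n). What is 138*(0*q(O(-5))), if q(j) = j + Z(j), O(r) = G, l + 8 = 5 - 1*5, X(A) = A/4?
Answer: 0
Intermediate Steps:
X(A) = A/4 (X(A) = A*(¼) = A/4)
l = -8 (l = -8 + (5 - 1*5) = -8 + (5 - 5) = -8 + 0 = -8)
Z(n) = -10 + n/4 (Z(n) = -2 + (-8 + n/4) = -10 + n/4)
O(r) = 3
q(j) = -10 + 5*j/4 (q(j) = j + (-10 + j/4) = -10 + 5*j/4)
138*(0*q(O(-5))) = 138*(0*(-10 + (5/4)*3)) = 138*(0*(-10 + 15/4)) = 138*(0*(-25/4)) = 138*0 = 0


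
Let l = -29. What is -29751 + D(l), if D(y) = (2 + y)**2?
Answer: -29022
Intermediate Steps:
-29751 + D(l) = -29751 + (2 - 29)**2 = -29751 + (-27)**2 = -29751 + 729 = -29022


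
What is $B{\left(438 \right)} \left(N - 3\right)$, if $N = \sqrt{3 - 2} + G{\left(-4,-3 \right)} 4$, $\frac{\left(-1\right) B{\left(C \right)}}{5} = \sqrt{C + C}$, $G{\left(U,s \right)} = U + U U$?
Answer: $- 460 \sqrt{219} \approx -6807.4$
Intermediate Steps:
$G{\left(U,s \right)} = U + U^{2}$
$B{\left(C \right)} = - 5 \sqrt{2} \sqrt{C}$ ($B{\left(C \right)} = - 5 \sqrt{C + C} = - 5 \sqrt{2 C} = - 5 \sqrt{2} \sqrt{C}$)
$N = 49$ ($N = \sqrt{3 - 2} + - 4 \left(1 - 4\right) 4 = \sqrt{1} + \left(-4\right) \left(-3\right) 4 = 1 + 12 \cdot 4 = 1 + 48 = 49$)
$B{\left(438 \right)} \left(N - 3\right) = - 5 \sqrt{2} \sqrt{438} \left(49 - 3\right) = - 10 \sqrt{219} \left(49 - 3\right) = - 10 \sqrt{219} \cdot 46 = - 460 \sqrt{219}$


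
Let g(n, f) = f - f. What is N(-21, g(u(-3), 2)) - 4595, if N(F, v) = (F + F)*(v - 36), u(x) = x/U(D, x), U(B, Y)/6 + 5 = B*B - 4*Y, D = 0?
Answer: -3083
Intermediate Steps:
U(B, Y) = -30 - 24*Y + 6*B² (U(B, Y) = -30 + 6*(B*B - 4*Y) = -30 + 6*(B² - 4*Y) = -30 + (-24*Y + 6*B²) = -30 - 24*Y + 6*B²)
u(x) = x/(-30 - 24*x) (u(x) = x/(-30 - 24*x + 6*0²) = x/(-30 - 24*x + 6*0) = x/(-30 - 24*x + 0) = x/(-30 - 24*x))
g(n, f) = 0
N(F, v) = 2*F*(-36 + v) (N(F, v) = (2*F)*(-36 + v) = 2*F*(-36 + v))
N(-21, g(u(-3), 2)) - 4595 = 2*(-21)*(-36 + 0) - 4595 = 2*(-21)*(-36) - 4595 = 1512 - 4595 = -3083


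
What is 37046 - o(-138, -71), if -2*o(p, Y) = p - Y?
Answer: 74025/2 ≈ 37013.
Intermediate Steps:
o(p, Y) = Y/2 - p/2 (o(p, Y) = -(p - Y)/2 = Y/2 - p/2)
37046 - o(-138, -71) = 37046 - ((½)*(-71) - ½*(-138)) = 37046 - (-71/2 + 69) = 37046 - 1*67/2 = 37046 - 67/2 = 74025/2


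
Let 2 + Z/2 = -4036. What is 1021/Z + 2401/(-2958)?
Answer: -1245033/1327156 ≈ -0.93812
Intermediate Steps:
Z = -8076 (Z = -4 + 2*(-4036) = -4 - 8072 = -8076)
1021/Z + 2401/(-2958) = 1021/(-8076) + 2401/(-2958) = 1021*(-1/8076) + 2401*(-1/2958) = -1021/8076 - 2401/2958 = -1245033/1327156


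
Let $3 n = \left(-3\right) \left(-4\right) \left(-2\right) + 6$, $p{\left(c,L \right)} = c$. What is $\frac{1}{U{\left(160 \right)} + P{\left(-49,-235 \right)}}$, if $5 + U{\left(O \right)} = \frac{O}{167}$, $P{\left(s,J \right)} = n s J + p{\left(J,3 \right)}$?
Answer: $- \frac{167}{11577950} \approx -1.4424 \cdot 10^{-5}$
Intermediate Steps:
$n = -6$ ($n = \frac{\left(-3\right) \left(-4\right) \left(-2\right) + 6}{3} = \frac{12 \left(-2\right) + 6}{3} = \frac{-24 + 6}{3} = \frac{1}{3} \left(-18\right) = -6$)
$P{\left(s,J \right)} = J - 6 J s$ ($P{\left(s,J \right)} = - 6 s J + J = - 6 J s + J = J - 6 J s$)
$U{\left(O \right)} = -5 + \frac{O}{167}$
$\frac{1}{U{\left(160 \right)} + P{\left(-49,-235 \right)}} = \frac{1}{\left(-5 + \frac{1}{167} \cdot 160\right) - 235 \left(1 - -294\right)} = \frac{1}{\left(-5 + \frac{160}{167}\right) - 235 \left(1 + 294\right)} = \frac{1}{- \frac{675}{167} - 69325} = \frac{1}{- \frac{11577950}{167}} = - \frac{167}{11577950}$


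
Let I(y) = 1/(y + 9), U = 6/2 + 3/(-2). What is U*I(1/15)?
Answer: 45/272 ≈ 0.16544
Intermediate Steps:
U = 3/2 (U = 6*(½) + 3*(-½) = 3 - 3/2 = 3/2 ≈ 1.5000)
I(y) = 1/(9 + y)
U*I(1/15) = 3/(2*(9 + 1/15)) = 3/(2*(136/15)) = (3/2)*(15/136) = 45/272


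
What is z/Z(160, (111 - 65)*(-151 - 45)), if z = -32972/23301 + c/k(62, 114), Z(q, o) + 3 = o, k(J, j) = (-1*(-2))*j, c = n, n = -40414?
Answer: 158200705/7985765322 ≈ 0.019810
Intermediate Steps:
c = -40414
k(J, j) = 2*j
Z(q, o) = -3 + o
z = -158200705/885438 (z = -32972/23301 - 40414/(2*114) = -32972*1/23301 - 40414/228 = -32972/23301 - 40414*1/228 = -32972/23301 - 20207/114 = -158200705/885438 ≈ -178.67)
z/Z(160, (111 - 65)*(-151 - 45)) = -158200705/(885438*(-3 + (111 - 65)*(-151 - 45))) = -158200705/(885438*(-3 + 46*(-196))) = -158200705/(885438*(-3 - 9016)) = -158200705/885438/(-9019) = -158200705/885438*(-1/9019) = 158200705/7985765322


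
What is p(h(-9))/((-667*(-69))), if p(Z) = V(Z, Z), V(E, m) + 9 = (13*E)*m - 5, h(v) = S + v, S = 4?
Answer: 311/46023 ≈ 0.0067575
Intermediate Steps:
h(v) = 4 + v
V(E, m) = -14 + 13*E*m (V(E, m) = -9 + ((13*E)*m - 5) = -9 + (13*E*m - 5) = -9 + (-5 + 13*E*m) = -14 + 13*E*m)
p(Z) = -14 + 13*Z² (p(Z) = -14 + 13*Z*Z = -14 + 13*Z²)
p(h(-9))/((-667*(-69))) = (-14 + 13*(4 - 9)²)/((-667*(-69))) = (-14 + 13*(-5)²)/46023 = (-14 + 13*25)*(1/46023) = (-14 + 325)*(1/46023) = 311*(1/46023) = 311/46023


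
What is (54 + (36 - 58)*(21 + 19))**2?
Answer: 682276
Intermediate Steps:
(54 + (36 - 58)*(21 + 19))**2 = (54 - 22*40)**2 = (54 - 880)**2 = (-826)**2 = 682276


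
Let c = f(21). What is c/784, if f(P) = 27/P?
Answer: 9/5488 ≈ 0.0016399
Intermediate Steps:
c = 9/7 (c = 27/21 = 27*(1/21) = 9/7 ≈ 1.2857)
c/784 = (9/7)/784 = (9/7)*(1/784) = 9/5488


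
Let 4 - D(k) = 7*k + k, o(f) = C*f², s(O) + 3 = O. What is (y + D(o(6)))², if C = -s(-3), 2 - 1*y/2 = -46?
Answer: 2650384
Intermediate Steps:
y = 96 (y = 4 - 2*(-46) = 4 + 92 = 96)
s(O) = -3 + O
C = 6 (C = -(-3 - 3) = -1*(-6) = 6)
o(f) = 6*f²
D(k) = 4 - 8*k (D(k) = 4 - (7*k + k) = 4 - 8*k)
(y + D(o(6)))² = (96 + (4 - 48*6²))² = (96 + (4 - 48*36))² = (96 + (4 - 8*216))² = (96 + (4 - 1728))² = (96 - 1724)² = (-1628)² = 2650384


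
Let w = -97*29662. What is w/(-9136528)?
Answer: 1438607/4568264 ≈ 0.31491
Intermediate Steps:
w = -2877214
w/(-9136528) = -2877214/(-9136528) = -2877214*(-1/9136528) = 1438607/4568264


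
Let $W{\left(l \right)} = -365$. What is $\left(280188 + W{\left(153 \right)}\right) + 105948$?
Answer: $385771$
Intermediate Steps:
$\left(280188 + W{\left(153 \right)}\right) + 105948 = \left(280188 - 365\right) + 105948 = 279823 + 105948 = 385771$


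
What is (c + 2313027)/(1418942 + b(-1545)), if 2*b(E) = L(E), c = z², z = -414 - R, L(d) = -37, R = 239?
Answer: 5478872/2837847 ≈ 1.9306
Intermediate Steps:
z = -653 (z = -414 - 1*239 = -414 - 239 = -653)
c = 426409 (c = (-653)² = 426409)
b(E) = -37/2 (b(E) = (½)*(-37) = -37/2)
(c + 2313027)/(1418942 + b(-1545)) = (426409 + 2313027)/(1418942 - 37/2) = 2739436/(2837847/2) = 2739436*(2/2837847) = 5478872/2837847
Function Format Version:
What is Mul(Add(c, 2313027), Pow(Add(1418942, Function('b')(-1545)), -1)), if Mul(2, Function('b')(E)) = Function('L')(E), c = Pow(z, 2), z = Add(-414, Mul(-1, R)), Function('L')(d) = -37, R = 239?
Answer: Rational(5478872, 2837847) ≈ 1.9306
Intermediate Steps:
z = -653 (z = Add(-414, Mul(-1, 239)) = Add(-414, -239) = -653)
c = 426409 (c = Pow(-653, 2) = 426409)
Function('b')(E) = Rational(-37, 2) (Function('b')(E) = Mul(Rational(1, 2), -37) = Rational(-37, 2))
Mul(Add(c, 2313027), Pow(Add(1418942, Function('b')(-1545)), -1)) = Mul(Add(426409, 2313027), Pow(Add(1418942, Rational(-37, 2)), -1)) = Mul(2739436, Pow(Rational(2837847, 2), -1)) = Mul(2739436, Rational(2, 2837847)) = Rational(5478872, 2837847)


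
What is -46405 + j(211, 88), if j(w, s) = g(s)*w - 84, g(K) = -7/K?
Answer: -4092509/88 ≈ -46506.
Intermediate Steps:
j(w, s) = -84 - 7*w/s (j(w, s) = (-7/s)*w - 84 = -7*w/s - 84 = -84 - 7*w/s)
-46405 + j(211, 88) = -46405 + (-84 - 7*211/88) = -46405 + (-84 - 7*211*1/88) = -46405 + (-84 - 1477/88) = -46405 - 8869/88 = -4092509/88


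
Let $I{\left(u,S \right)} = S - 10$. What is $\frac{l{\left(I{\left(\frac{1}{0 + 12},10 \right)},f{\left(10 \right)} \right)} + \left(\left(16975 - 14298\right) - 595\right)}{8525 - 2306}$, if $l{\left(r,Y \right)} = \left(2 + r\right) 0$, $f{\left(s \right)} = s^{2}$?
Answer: $\frac{694}{2073} \approx 0.33478$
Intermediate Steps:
$I{\left(u,S \right)} = -10 + S$
$l{\left(r,Y \right)} = 0$
$\frac{l{\left(I{\left(\frac{1}{0 + 12},10 \right)},f{\left(10 \right)} \right)} + \left(\left(16975 - 14298\right) - 595\right)}{8525 - 2306} = \frac{0 + \left(\left(16975 - 14298\right) - 595\right)}{8525 - 2306} = \frac{0 + \left(2677 - 595\right)}{6219} = \left(0 + 2082\right) \frac{1}{6219} = 2082 \cdot \frac{1}{6219} = \frac{694}{2073}$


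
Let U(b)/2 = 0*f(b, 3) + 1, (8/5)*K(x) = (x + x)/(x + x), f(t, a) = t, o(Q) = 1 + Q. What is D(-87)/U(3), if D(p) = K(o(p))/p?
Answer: -5/1392 ≈ -0.0035920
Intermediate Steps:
K(x) = 5/8 (K(x) = 5*((x + x)/(x + x))/8 = 5*((2*x)/((2*x)))/8 = 5*((2*x)*(1/(2*x)))/8 = (5/8)*1 = 5/8)
D(p) = 5/(8*p)
U(b) = 2 (U(b) = 2*(0*b + 1) = 2*(0 + 1) = 2*1 = 2)
D(-87)/U(3) = ((5/8)/(-87))/2 = ((5/8)*(-1/87))*(½) = -5/696*½ = -5/1392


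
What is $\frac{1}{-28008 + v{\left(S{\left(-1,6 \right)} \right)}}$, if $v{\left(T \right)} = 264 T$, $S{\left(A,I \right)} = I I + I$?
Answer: $- \frac{1}{16920} \approx -5.9102 \cdot 10^{-5}$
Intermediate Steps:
$S{\left(A,I \right)} = I + I^{2}$ ($S{\left(A,I \right)} = I^{2} + I = I + I^{2}$)
$\frac{1}{-28008 + v{\left(S{\left(-1,6 \right)} \right)}} = \frac{1}{-28008 + 264 \cdot 6 \left(1 + 6\right)} = \frac{1}{-28008 + 264 \cdot 6 \cdot 7} = \frac{1}{-28008 + 264 \cdot 42} = \frac{1}{-28008 + 11088} = \frac{1}{-16920} = - \frac{1}{16920}$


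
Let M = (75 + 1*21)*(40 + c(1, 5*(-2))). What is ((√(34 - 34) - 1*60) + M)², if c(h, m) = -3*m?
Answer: 44355600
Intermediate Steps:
M = 6720 (M = (75 + 1*21)*(40 - 15*(-2)) = (75 + 21)*(40 - 3*(-10)) = 96*(40 + 30) = 96*70 = 6720)
((√(34 - 34) - 1*60) + M)² = ((√(34 - 34) - 1*60) + 6720)² = ((√0 - 60) + 6720)² = ((0 - 60) + 6720)² = (-60 + 6720)² = 6660² = 44355600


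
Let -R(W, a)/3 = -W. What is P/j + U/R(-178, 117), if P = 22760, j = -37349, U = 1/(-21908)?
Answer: -266266289371/436941170328 ≈ -0.60939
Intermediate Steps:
R(W, a) = 3*W (R(W, a) = -(-3)*W = 3*W)
U = -1/21908 ≈ -4.5645e-5
P/j + U/R(-178, 117) = 22760/(-37349) - 1/(21908*(3*(-178))) = 22760*(-1/37349) - 1/21908/(-534) = -22760/37349 - 1/21908*(-1/534) = -22760/37349 + 1/11698872 = -266266289371/436941170328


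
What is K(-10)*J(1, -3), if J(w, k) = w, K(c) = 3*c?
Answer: -30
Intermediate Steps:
K(-10)*J(1, -3) = (3*(-10))*1 = -30*1 = -30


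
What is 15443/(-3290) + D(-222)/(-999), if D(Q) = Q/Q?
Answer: -15430847/3286710 ≈ -4.6949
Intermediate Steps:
D(Q) = 1
15443/(-3290) + D(-222)/(-999) = 15443/(-3290) + 1/(-999) = 15443*(-1/3290) + 1*(-1/999) = -15443/3290 - 1/999 = -15430847/3286710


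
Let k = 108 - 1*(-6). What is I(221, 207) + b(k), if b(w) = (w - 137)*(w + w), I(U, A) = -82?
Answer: -5326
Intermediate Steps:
k = 114 (k = 108 + 6 = 114)
b(w) = 2*w*(-137 + w) (b(w) = (-137 + w)*(2*w) = 2*w*(-137 + w))
I(221, 207) + b(k) = -82 + 2*114*(-137 + 114) = -82 + 2*114*(-23) = -82 - 5244 = -5326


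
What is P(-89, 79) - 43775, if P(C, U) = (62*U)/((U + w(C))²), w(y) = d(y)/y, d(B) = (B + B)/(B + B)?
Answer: -1081680550221/24710450 ≈ -43774.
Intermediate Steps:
d(B) = 1 (d(B) = (2*B)/((2*B)) = (2*B)*(1/(2*B)) = 1)
w(y) = 1/y
P(C, U) = 62*U/(U + 1/C)² (P(C, U) = (62*U)/((U + 1/C)²) = (62*U)/(U + 1/C)² = 62*U/(U + 1/C)²)
P(-89, 79) - 43775 = 62*79*(-89)²/(1 - 89*79)² - 43775 = 62*79*7921/(1 - 7031)² - 43775 = 62*79*7921/(-7030)² - 43775 = 62*79*7921*(1/49420900) - 43775 = 19398529/24710450 - 43775 = -1081680550221/24710450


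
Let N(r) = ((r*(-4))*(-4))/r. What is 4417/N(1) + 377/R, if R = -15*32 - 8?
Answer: 268683/976 ≈ 275.29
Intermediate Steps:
N(r) = 16 (N(r) = (-4*r*(-4))/r = (16*r)/r = 16)
R = -488 (R = -480 - 8 = -488)
4417/N(1) + 377/R = 4417/16 + 377/(-488) = 4417*(1/16) + 377*(-1/488) = 4417/16 - 377/488 = 268683/976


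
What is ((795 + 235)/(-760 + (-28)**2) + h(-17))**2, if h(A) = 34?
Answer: 851929/144 ≈ 5916.2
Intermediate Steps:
((795 + 235)/(-760 + (-28)**2) + h(-17))**2 = ((795 + 235)/(-760 + (-28)**2) + 34)**2 = (1030/(-760 + 784) + 34)**2 = (1030/24 + 34)**2 = (1030*(1/24) + 34)**2 = (515/12 + 34)**2 = (923/12)**2 = 851929/144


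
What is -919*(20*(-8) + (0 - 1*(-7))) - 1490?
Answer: 139117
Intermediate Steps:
-919*(20*(-8) + (0 - 1*(-7))) - 1490 = -919*(-160 + (0 + 7)) - 1490 = -919*(-160 + 7) - 1490 = -919*(-153) - 1490 = 140607 - 1490 = 139117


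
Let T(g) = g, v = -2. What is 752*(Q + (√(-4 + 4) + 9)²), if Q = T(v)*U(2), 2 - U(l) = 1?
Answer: 59408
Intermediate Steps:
U(l) = 1 (U(l) = 2 - 1*1 = 2 - 1 = 1)
Q = -2 (Q = -2*1 = -2)
752*(Q + (√(-4 + 4) + 9)²) = 752*(-2 + (√(-4 + 4) + 9)²) = 752*(-2 + (√0 + 9)²) = 752*(-2 + (0 + 9)²) = 752*(-2 + 9²) = 752*(-2 + 81) = 752*79 = 59408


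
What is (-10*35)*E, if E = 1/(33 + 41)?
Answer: -175/37 ≈ -4.7297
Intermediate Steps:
E = 1/74 ≈ 0.013514
(-10*35)*E = -10*35*(1/74) = -350*1/74 = -175/37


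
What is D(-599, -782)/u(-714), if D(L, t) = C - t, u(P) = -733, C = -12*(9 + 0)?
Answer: -674/733 ≈ -0.91951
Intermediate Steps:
C = -108 (C = -12*9 = -108)
D(L, t) = -108 - t
D(-599, -782)/u(-714) = (-108 - 1*(-782))/(-733) = (-108 + 782)*(-1/733) = 674*(-1/733) = -674/733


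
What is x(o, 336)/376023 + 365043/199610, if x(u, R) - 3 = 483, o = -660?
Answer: 45787191483/25019317010 ≈ 1.8301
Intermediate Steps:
x(u, R) = 486 (x(u, R) = 3 + 483 = 486)
x(o, 336)/376023 + 365043/199610 = 486/376023 + 365043/199610 = 486*(1/376023) + 365043*(1/199610) = 162/125341 + 365043/199610 = 45787191483/25019317010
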